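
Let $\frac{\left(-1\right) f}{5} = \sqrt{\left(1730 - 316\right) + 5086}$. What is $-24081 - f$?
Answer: $-24081 + 50 \sqrt{65} \approx -23678.0$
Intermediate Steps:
$f = - 50 \sqrt{65}$ ($f = - 5 \sqrt{\left(1730 - 316\right) + 5086} = - 5 \sqrt{1414 + 5086} = - 5 \sqrt{6500} = - 5 \cdot 10 \sqrt{65} = - 50 \sqrt{65} \approx -403.11$)
$-24081 - f = -24081 - - 50 \sqrt{65} = -24081 + 50 \sqrt{65}$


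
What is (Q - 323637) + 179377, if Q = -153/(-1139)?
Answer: -9665411/67 ≈ -1.4426e+5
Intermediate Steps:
Q = 9/67 (Q = -153*(-1/1139) = 9/67 ≈ 0.13433)
(Q - 323637) + 179377 = (9/67 - 323637) + 179377 = -21683670/67 + 179377 = -9665411/67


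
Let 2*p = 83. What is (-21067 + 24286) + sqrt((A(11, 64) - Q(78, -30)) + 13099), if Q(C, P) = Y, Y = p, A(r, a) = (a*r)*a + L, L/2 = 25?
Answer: 3219 + sqrt(232654)/2 ≈ 3460.2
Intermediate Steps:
L = 50 (L = 2*25 = 50)
A(r, a) = 50 + r*a**2 (A(r, a) = (a*r)*a + 50 = r*a**2 + 50 = 50 + r*a**2)
p = 83/2 (p = (1/2)*83 = 83/2 ≈ 41.500)
Y = 83/2 ≈ 41.500
Q(C, P) = 83/2
(-21067 + 24286) + sqrt((A(11, 64) - Q(78, -30)) + 13099) = (-21067 + 24286) + sqrt(((50 + 11*64**2) - 1*83/2) + 13099) = 3219 + sqrt(((50 + 11*4096) - 83/2) + 13099) = 3219 + sqrt(((50 + 45056) - 83/2) + 13099) = 3219 + sqrt((45106 - 83/2) + 13099) = 3219 + sqrt(90129/2 + 13099) = 3219 + sqrt(116327/2) = 3219 + sqrt(232654)/2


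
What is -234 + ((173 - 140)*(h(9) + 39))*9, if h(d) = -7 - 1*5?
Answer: 7785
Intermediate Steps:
h(d) = -12 (h(d) = -7 - 5 = -12)
-234 + ((173 - 140)*(h(9) + 39))*9 = -234 + ((173 - 140)*(-12 + 39))*9 = -234 + (33*27)*9 = -234 + 891*9 = -234 + 8019 = 7785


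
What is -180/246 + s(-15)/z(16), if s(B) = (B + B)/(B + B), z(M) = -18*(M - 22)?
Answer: -3199/4428 ≈ -0.72245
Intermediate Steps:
z(M) = 396 - 18*M (z(M) = -18*(-22 + M) = 396 - 18*M)
s(B) = 1 (s(B) = (2*B)/((2*B)) = (2*B)*(1/(2*B)) = 1)
-180/246 + s(-15)/z(16) = -180/246 + 1/(396 - 18*16) = -180*1/246 + 1/(396 - 288) = -30/41 + 1/108 = -3199/4428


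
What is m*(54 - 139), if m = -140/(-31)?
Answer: -11900/31 ≈ -383.87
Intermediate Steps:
m = 140/31 (m = -140*(-1/31) = 140/31 ≈ 4.5161)
m*(54 - 139) = 140*(54 - 139)/31 = (140/31)*(-85) = -11900/31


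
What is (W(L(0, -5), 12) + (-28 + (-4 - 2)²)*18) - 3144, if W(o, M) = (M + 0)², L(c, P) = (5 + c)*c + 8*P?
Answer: -2856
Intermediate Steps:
L(c, P) = 8*P + c*(5 + c) (L(c, P) = c*(5 + c) + 8*P = 8*P + c*(5 + c))
W(o, M) = M²
(W(L(0, -5), 12) + (-28 + (-4 - 2)²)*18) - 3144 = (12² + (-28 + (-4 - 2)²)*18) - 3144 = (144 + (-28 + (-6)²)*18) - 3144 = (144 + (-28 + 36)*18) - 3144 = (144 + 8*18) - 3144 = (144 + 144) - 3144 = 288 - 3144 = -2856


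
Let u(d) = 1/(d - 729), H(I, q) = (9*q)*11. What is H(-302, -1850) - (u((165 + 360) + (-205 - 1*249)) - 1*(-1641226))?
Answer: -1200439407/658 ≈ -1.8244e+6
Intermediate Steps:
H(I, q) = 99*q
u(d) = 1/(-729 + d)
H(-302, -1850) - (u((165 + 360) + (-205 - 1*249)) - 1*(-1641226)) = 99*(-1850) - (1/(-729 + ((165 + 360) + (-205 - 1*249))) - 1*(-1641226)) = -183150 - (1/(-729 + (525 + (-205 - 249))) + 1641226) = -183150 - (1/(-729 + (525 - 454)) + 1641226) = -183150 - (1/(-729 + 71) + 1641226) = -183150 - (1/(-658) + 1641226) = -183150 - (-1/658 + 1641226) = -183150 - 1*1079926707/658 = -183150 - 1079926707/658 = -1200439407/658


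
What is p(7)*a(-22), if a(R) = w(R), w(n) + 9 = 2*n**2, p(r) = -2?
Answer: -1918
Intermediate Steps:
w(n) = -9 + 2*n**2
a(R) = -9 + 2*R**2
p(7)*a(-22) = -2*(-9 + 2*(-22)**2) = -2*(-9 + 2*484) = -2*(-9 + 968) = -2*959 = -1918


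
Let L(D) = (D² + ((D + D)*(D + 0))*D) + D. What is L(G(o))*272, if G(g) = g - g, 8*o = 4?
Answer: 0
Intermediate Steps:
o = ½ (o = (⅛)*4 = ½ ≈ 0.50000)
G(g) = 0
L(D) = D + D² + 2*D³ (L(D) = (D² + ((2*D)*D)*D) + D = (D² + (2*D²)*D) + D = (D² + 2*D³) + D = D + D² + 2*D³)
L(G(o))*272 = (0*(1 + 0 + 2*0²))*272 = (0*(1 + 0 + 2*0))*272 = (0*(1 + 0 + 0))*272 = (0*1)*272 = 0*272 = 0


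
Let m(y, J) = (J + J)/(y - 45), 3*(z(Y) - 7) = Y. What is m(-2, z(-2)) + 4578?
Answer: 645460/141 ≈ 4577.7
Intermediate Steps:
z(Y) = 7 + Y/3
m(y, J) = 2*J/(-45 + y) (m(y, J) = (2*J)/(-45 + y) = 2*J/(-45 + y))
m(-2, z(-2)) + 4578 = 2*(7 + (1/3)*(-2))/(-45 - 2) + 4578 = 2*(7 - 2/3)/(-47) + 4578 = 2*(19/3)*(-1/47) + 4578 = -38/141 + 4578 = 645460/141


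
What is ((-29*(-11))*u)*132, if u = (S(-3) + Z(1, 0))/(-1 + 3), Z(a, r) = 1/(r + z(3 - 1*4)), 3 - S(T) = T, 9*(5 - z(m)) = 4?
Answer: 5368770/41 ≈ 1.3095e+5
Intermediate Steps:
z(m) = 41/9 (z(m) = 5 - ⅑*4 = 5 - 4/9 = 41/9)
S(T) = 3 - T
Z(a, r) = 1/(41/9 + r) (Z(a, r) = 1/(r + 41/9) = 1/(41/9 + r))
u = 255/82 (u = ((3 - 1*(-3)) + 9/(41 + 9*0))/(-1 + 3) = ((3 + 3) + 9/(41 + 0))/2 = (6 + 9/41)*(½) = (255/41)*(½) = 255/82 ≈ 3.1098)
((-29*(-11))*u)*132 = (-29*(-11)*(255/82))*132 = (319*(255/82))*132 = (81345/82)*132 = 5368770/41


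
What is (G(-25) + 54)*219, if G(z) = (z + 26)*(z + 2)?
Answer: 6789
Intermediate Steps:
G(z) = (2 + z)*(26 + z) (G(z) = (26 + z)*(2 + z) = (2 + z)*(26 + z))
(G(-25) + 54)*219 = ((52 + (-25)² + 28*(-25)) + 54)*219 = ((52 + 625 - 700) + 54)*219 = (-23 + 54)*219 = 31*219 = 6789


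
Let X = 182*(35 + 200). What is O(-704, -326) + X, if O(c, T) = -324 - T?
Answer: 42772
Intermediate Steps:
X = 42770 (X = 182*235 = 42770)
O(-704, -326) + X = (-324 - 1*(-326)) + 42770 = (-324 + 326) + 42770 = 2 + 42770 = 42772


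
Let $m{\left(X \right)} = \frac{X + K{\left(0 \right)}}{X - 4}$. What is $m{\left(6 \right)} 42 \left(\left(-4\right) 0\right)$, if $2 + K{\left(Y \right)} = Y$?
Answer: $0$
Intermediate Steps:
$K{\left(Y \right)} = -2 + Y$
$m{\left(X \right)} = \frac{-2 + X}{-4 + X}$ ($m{\left(X \right)} = \frac{X + \left(-2 + 0\right)}{X - 4} = \frac{X - 2}{-4 + X} = \frac{-2 + X}{-4 + X}$)
$m{\left(6 \right)} 42 \left(\left(-4\right) 0\right) = \frac{-2 + 6}{-4 + 6} \cdot 42 \left(\left(-4\right) 0\right) = \frac{1}{2} \cdot 4 \cdot 42 \cdot 0 = 2 \cdot 42 \cdot 0 = 84 \cdot 0 = 0$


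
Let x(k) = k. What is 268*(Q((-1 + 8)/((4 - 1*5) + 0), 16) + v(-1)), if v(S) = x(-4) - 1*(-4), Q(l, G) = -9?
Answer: -2412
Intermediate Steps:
v(S) = 0 (v(S) = -4 - 1*(-4) = -4 + 4 = 0)
268*(Q((-1 + 8)/((4 - 1*5) + 0), 16) + v(-1)) = 268*(-9 + 0) = 268*(-9) = -2412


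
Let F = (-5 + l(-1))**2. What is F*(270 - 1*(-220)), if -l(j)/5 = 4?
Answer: 306250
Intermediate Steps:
l(j) = -20 (l(j) = -5*4 = -20)
F = 625 (F = (-5 - 20)**2 = (-25)**2 = 625)
F*(270 - 1*(-220)) = 625*(270 - 1*(-220)) = 625*(270 + 220) = 625*490 = 306250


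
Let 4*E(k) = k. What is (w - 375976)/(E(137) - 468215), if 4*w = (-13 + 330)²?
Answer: 467805/624241 ≈ 0.74940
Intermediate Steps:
w = 100489/4 (w = (-13 + 330)²/4 = (¼)*317² = (¼)*100489 = 100489/4 ≈ 25122.)
E(k) = k/4
(w - 375976)/(E(137) - 468215) = (100489/4 - 375976)/((¼)*137 - 468215) = -1403415/(4*(137/4 - 468215)) = -1403415/(4*(-1872723/4)) = -1403415/4*(-4/1872723) = 467805/624241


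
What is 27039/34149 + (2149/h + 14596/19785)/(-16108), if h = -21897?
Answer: 20964698982065593/26478768035755260 ≈ 0.79175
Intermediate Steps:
27039/34149 + (2149/h + 14596/19785)/(-16108) = 27039/34149 + (2149/(-21897) + 14596/19785)/(-16108) = 27039*(1/34149) + (2149*(-1/21897) + 14596*(1/19785))*(-1/16108) = 9013/11383 + (-2149/21897 + 14596/19785)*(-1/16108) = 9013/11383 + (92363549/144410715)*(-1/16108) = 9013/11383 - 92363549/2326167797220 = 20964698982065593/26478768035755260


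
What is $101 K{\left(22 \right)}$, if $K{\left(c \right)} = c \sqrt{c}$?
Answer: $2222 \sqrt{22} \approx 10422.0$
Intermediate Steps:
$K{\left(c \right)} = c^{\frac{3}{2}}$
$101 K{\left(22 \right)} = 101 \cdot 22^{\frac{3}{2}} = 101 \cdot 22 \sqrt{22} = 2222 \sqrt{22}$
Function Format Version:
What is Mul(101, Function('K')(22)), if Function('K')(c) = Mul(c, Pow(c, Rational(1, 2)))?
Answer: Mul(2222, Pow(22, Rational(1, 2))) ≈ 10422.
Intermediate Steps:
Function('K')(c) = Pow(c, Rational(3, 2))
Mul(101, Function('K')(22)) = Mul(101, Pow(22, Rational(3, 2))) = Mul(101, Mul(22, Pow(22, Rational(1, 2)))) = Mul(2222, Pow(22, Rational(1, 2)))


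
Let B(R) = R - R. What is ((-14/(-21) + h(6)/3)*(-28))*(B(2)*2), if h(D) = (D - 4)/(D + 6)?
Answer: 0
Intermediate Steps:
B(R) = 0
h(D) = (-4 + D)/(6 + D)
((-14/(-21) + h(6)/3)*(-28))*(B(2)*2) = ((-14/(-21) + ((-4 + 6)/(6 + 6))/3)*(-28))*(0*2) = ((-14*(-1/21) + (2/12)*(1/3))*(-28))*0 = ((2/3 + ((1/12)*2)*(1/3))*(-28))*0 = ((2/3 + (1/6)*(1/3))*(-28))*0 = ((2/3 + 1/18)*(-28))*0 = ((13/18)*(-28))*0 = -182/9*0 = 0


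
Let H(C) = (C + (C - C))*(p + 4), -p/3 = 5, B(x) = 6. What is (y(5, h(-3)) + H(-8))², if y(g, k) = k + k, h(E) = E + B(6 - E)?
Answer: 8836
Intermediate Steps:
h(E) = 6 + E (h(E) = E + 6 = 6 + E)
p = -15 (p = -3*5 = -15)
y(g, k) = 2*k
H(C) = -11*C (H(C) = (C + (C - C))*(-15 + 4) = (C + 0)*(-11) = C*(-11) = -11*C)
(y(5, h(-3)) + H(-8))² = (2*(6 - 3) - 11*(-8))² = (2*3 + 88)² = (6 + 88)² = 94² = 8836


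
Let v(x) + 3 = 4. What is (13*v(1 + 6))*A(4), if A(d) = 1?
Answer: 13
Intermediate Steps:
v(x) = 1 (v(x) = -3 + 4 = 1)
(13*v(1 + 6))*A(4) = (13*1)*1 = 13*1 = 13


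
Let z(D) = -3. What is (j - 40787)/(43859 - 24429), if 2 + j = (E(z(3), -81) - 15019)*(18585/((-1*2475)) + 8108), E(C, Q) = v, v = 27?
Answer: -99725137/15950 ≈ -6252.4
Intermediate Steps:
E(C, Q) = 27
j = -6679340894/55 (j = -2 + (27 - 15019)*(18585/((-1*2475)) + 8108) = -2 - 14992*(18585/(-2475) + 8108) = -2 - 14992*(18585*(-1/2475) + 8108) = -2 - 14992*(-413/55 + 8108) = -2 - 14992*445527/55 = -2 - 6679340784/55 = -6679340894/55 ≈ -1.2144e+8)
(j - 40787)/(43859 - 24429) = (-6679340894/55 - 40787)/(43859 - 24429) = -6681584179/55/19430 = -6681584179/55*1/19430 = -99725137/15950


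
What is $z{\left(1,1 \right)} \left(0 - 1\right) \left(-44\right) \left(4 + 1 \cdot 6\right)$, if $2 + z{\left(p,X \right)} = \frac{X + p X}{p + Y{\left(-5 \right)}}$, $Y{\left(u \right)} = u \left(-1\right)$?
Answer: $- \frac{2200}{3} \approx -733.33$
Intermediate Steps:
$Y{\left(u \right)} = - u$
$z{\left(p,X \right)} = -2 + \frac{X + X p}{5 + p}$ ($z{\left(p,X \right)} = -2 + \frac{X + p X}{p - -5} = -2 + \frac{X + X p}{p + 5} = -2 + \frac{X + X p}{5 + p}$)
$z{\left(1,1 \right)} \left(0 - 1\right) \left(-44\right) \left(4 + 1 \cdot 6\right) = \frac{-10 + 1 - 2 + 1 \cdot 1}{5 + 1} \left(0 - 1\right) \left(-44\right) \left(4 + 1 \cdot 6\right) = \frac{-10 + 1 - 2 + 1}{6} \left(-1\right) \left(-44\right) \left(4 + 6\right) = \frac{1}{6} \left(-10\right) \left(-1\right) \left(-44\right) 10 = \left(- \frac{5}{3}\right) \left(-1\right) \left(-44\right) 10 = \frac{5}{3} \left(-44\right) 10 = \left(- \frac{220}{3}\right) 10 = - \frac{2200}{3}$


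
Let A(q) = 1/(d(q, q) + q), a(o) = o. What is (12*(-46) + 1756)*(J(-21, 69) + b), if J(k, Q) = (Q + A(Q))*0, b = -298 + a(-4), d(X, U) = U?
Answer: -363608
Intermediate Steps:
b = -302 (b = -298 - 4 = -302)
A(q) = 1/(2*q) (A(q) = 1/(q + q) = 1/(2*q))
J(k, Q) = 0 (J(k, Q) = (Q + 1/(2*Q))*0 = 0)
(12*(-46) + 1756)*(J(-21, 69) + b) = (12*(-46) + 1756)*(0 - 302) = (-552 + 1756)*(-302) = 1204*(-302) = -363608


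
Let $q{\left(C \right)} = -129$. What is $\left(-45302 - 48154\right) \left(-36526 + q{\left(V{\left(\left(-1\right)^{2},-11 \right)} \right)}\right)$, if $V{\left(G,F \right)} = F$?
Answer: $3425629680$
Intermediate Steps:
$\left(-45302 - 48154\right) \left(-36526 + q{\left(V{\left(\left(-1\right)^{2},-11 \right)} \right)}\right) = \left(-45302 - 48154\right) \left(-36526 - 129\right) = \left(-93456\right) \left(-36655\right) = 3425629680$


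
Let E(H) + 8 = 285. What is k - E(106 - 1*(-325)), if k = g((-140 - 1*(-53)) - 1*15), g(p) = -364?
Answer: -641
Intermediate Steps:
E(H) = 277 (E(H) = -8 + 285 = 277)
k = -364
k - E(106 - 1*(-325)) = -364 - 1*277 = -364 - 277 = -641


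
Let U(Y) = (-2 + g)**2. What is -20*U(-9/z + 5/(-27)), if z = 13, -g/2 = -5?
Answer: -1280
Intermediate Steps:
g = 10 (g = -2*(-5) = 10)
U(Y) = 64 (U(Y) = (-2 + 10)**2 = 8**2 = 64)
-20*U(-9/z + 5/(-27)) = -20*64 = -1*1280 = -1280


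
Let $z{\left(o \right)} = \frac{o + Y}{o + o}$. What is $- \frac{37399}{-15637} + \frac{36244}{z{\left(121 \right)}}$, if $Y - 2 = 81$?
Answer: $\frac{2017066279}{46911} \approx 42998.0$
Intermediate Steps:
$Y = 83$ ($Y = 2 + 81 = 83$)
$z{\left(o \right)} = \frac{83 + o}{2 o}$ ($z{\left(o \right)} = \frac{o + 83}{o + o} = \frac{83 + o}{2 o}$)
$- \frac{37399}{-15637} + \frac{36244}{z{\left(121 \right)}} = - \frac{37399}{-15637} + \frac{36244}{\frac{1}{2} \cdot \frac{1}{121} \left(83 + 121\right)} = \left(-37399\right) \left(- \frac{1}{15637}\right) + \frac{36244}{\frac{1}{2} \cdot \frac{1}{121} \cdot 204} = \frac{37399}{15637} + \frac{36244}{\frac{102}{121}} = \frac{37399}{15637} + 36244 \cdot \frac{121}{102} = \frac{37399}{15637} + \frac{128986}{3} = \frac{2017066279}{46911}$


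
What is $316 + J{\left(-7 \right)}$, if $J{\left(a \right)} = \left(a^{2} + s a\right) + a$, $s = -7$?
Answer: $407$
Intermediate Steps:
$J{\left(a \right)} = a^{2} - 6 a$ ($J{\left(a \right)} = \left(a^{2} - 7 a\right) + a = a^{2} - 6 a$)
$316 + J{\left(-7 \right)} = 316 - 7 \left(-6 - 7\right) = 316 - -91 = 316 + 91 = 407$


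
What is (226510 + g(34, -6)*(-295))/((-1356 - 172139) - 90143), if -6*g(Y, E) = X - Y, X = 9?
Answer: -1351685/1581828 ≈ -0.85451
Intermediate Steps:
g(Y, E) = -3/2 + Y/6 (g(Y, E) = -(9 - Y)/6 = -3/2 + Y/6)
(226510 + g(34, -6)*(-295))/((-1356 - 172139) - 90143) = (226510 + (-3/2 + (⅙)*34)*(-295))/((-1356 - 172139) - 90143) = (226510 + (-3/2 + 17/3)*(-295))/(-173495 - 90143) = (226510 + (25/6)*(-295))/(-263638) = (226510 - 7375/6)*(-1/263638) = (1351685/6)*(-1/263638) = -1351685/1581828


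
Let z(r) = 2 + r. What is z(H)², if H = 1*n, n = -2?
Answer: 0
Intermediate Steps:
H = -2 (H = 1*(-2) = -2)
z(H)² = (2 - 2)² = 0² = 0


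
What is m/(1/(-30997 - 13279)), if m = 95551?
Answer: -4230616076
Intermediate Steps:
m/(1/(-30997 - 13279)) = 95551/(1/(-30997 - 13279)) = 95551/(1/(-44276)) = 95551/(-1/44276) = 95551*(-44276) = -4230616076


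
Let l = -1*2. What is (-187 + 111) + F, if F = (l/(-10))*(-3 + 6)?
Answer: -377/5 ≈ -75.400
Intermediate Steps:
l = -2
F = ⅗ (F = (-2/(-10))*(-3 + 6) = -2*(-⅒)*3 = (⅕)*3 = ⅗ ≈ 0.60000)
(-187 + 111) + F = (-187 + 111) + ⅗ = -76 + ⅗ = -377/5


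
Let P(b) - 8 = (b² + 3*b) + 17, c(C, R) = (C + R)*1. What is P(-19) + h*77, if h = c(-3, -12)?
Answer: -826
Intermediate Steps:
c(C, R) = C + R
P(b) = 25 + b² + 3*b (P(b) = 8 + ((b² + 3*b) + 17) = 8 + (17 + b² + 3*b) = 25 + b² + 3*b)
h = -15 (h = -3 - 12 = -15)
P(-19) + h*77 = (25 + (-19)² + 3*(-19)) - 15*77 = (25 + 361 - 57) - 1155 = 329 - 1155 = -826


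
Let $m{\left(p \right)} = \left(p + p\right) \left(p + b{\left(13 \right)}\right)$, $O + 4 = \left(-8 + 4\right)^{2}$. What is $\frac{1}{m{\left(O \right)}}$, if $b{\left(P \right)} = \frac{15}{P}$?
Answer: $\frac{13}{4104} \approx 0.0031676$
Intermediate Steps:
$O = 12$ ($O = -4 + \left(-8 + 4\right)^{2} = -4 + \left(-4\right)^{2} = -4 + 16 = 12$)
$m{\left(p \right)} = 2 p \left(\frac{15}{13} + p\right)$ ($m{\left(p \right)} = \left(p + p\right) \left(p + \frac{15}{13}\right) = 2 p \left(p + 15 \cdot \frac{1}{13}\right) = 2 p \left(p + \frac{15}{13}\right) = 2 p \left(\frac{15}{13} + p\right)$)
$\frac{1}{m{\left(O \right)}} = \frac{1}{\frac{2}{13} \cdot 12 \left(15 + 13 \cdot 12\right)} = \frac{1}{\frac{2}{13} \cdot 12 \left(15 + 156\right)} = \frac{1}{\frac{2}{13} \cdot 12 \cdot 171} = \frac{1}{\frac{4104}{13}} = \frac{13}{4104}$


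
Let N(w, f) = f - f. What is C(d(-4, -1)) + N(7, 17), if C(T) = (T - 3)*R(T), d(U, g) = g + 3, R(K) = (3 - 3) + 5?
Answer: -5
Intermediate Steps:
N(w, f) = 0
R(K) = 5 (R(K) = 0 + 5 = 5)
d(U, g) = 3 + g
C(T) = -15 + 5*T (C(T) = (T - 3)*5 = (-3 + T)*5 = -15 + 5*T)
C(d(-4, -1)) + N(7, 17) = (-15 + 5*(3 - 1)) + 0 = (-15 + 5*2) + 0 = (-15 + 10) + 0 = -5 + 0 = -5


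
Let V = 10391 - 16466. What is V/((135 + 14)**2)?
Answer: -6075/22201 ≈ -0.27364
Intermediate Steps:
V = -6075
V/((135 + 14)**2) = -6075/(135 + 14)**2 = -6075/(149**2) = -6075/22201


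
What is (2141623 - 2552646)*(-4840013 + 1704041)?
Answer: 1288956619356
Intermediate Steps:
(2141623 - 2552646)*(-4840013 + 1704041) = -411023*(-3135972) = 1288956619356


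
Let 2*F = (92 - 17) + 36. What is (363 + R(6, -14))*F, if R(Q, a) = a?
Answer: 38739/2 ≈ 19370.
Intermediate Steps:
F = 111/2 (F = ((92 - 17) + 36)/2 = (75 + 36)/2 = (½)*111 = 111/2 ≈ 55.500)
(363 + R(6, -14))*F = (363 - 14)*(111/2) = 349*(111/2) = 38739/2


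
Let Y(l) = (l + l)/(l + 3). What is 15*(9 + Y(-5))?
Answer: 210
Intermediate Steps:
Y(l) = 2*l/(3 + l) (Y(l) = (2*l)/(3 + l) = 2*l/(3 + l))
15*(9 + Y(-5)) = 15*(9 + 2*(-5)/(3 - 5)) = 15*(9 + 2*(-5)/(-2)) = 15*(9 + 2*(-5)*(-1/2)) = 15*(9 + 5) = 15*14 = 210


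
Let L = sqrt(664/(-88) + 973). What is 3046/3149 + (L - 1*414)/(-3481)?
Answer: 11906812/10961669 - 6*sqrt(3245)/38291 ≈ 1.0773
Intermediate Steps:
L = 6*sqrt(3245)/11 (L = sqrt(664*(-1/88) + 973) = sqrt(-83/11 + 973) = sqrt(10620/11) = 6*sqrt(3245)/11 ≈ 31.072)
3046/3149 + (L - 1*414)/(-3481) = 3046/3149 + (6*sqrt(3245)/11 - 1*414)/(-3481) = 3046*(1/3149) + (6*sqrt(3245)/11 - 414)*(-1/3481) = 3046/3149 + (-414 + 6*sqrt(3245)/11)*(-1/3481) = 3046/3149 + (414/3481 - 6*sqrt(3245)/38291) = 11906812/10961669 - 6*sqrt(3245)/38291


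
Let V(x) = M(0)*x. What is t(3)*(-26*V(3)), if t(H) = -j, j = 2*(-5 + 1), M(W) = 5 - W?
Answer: -3120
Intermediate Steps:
V(x) = 5*x (V(x) = (5 - 1*0)*x = (5 + 0)*x = 5*x)
j = -8 (j = 2*(-4) = -8)
t(H) = 8 (t(H) = -1*(-8) = 8)
t(3)*(-26*V(3)) = 8*(-130*3) = 8*(-26*15) = 8*(-390) = -3120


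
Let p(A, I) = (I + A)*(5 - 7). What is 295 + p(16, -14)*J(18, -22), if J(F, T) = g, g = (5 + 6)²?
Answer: -189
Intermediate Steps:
g = 121 (g = 11² = 121)
J(F, T) = 121
p(A, I) = -2*A - 2*I (p(A, I) = (A + I)*(-2) = -2*A - 2*I)
295 + p(16, -14)*J(18, -22) = 295 + (-2*16 - 2*(-14))*121 = 295 + (-32 + 28)*121 = 295 - 4*121 = 295 - 484 = -189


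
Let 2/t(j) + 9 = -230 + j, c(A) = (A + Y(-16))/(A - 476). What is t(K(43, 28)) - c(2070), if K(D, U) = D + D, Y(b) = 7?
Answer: -320969/243882 ≈ -1.3161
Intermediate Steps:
K(D, U) = 2*D
c(A) = (7 + A)/(-476 + A) (c(A) = (A + 7)/(A - 476) = (7 + A)/(-476 + A))
t(j) = 2/(-239 + j) (t(j) = 2/(-9 + (-230 + j)) = 2/(-239 + j))
t(K(43, 28)) - c(2070) = 2/(-239 + 2*43) - (7 + 2070)/(-476 + 2070) = 2/(-239 + 86) - 2077/1594 = 2/(-153) - 2077/1594 = 2*(-1/153) - 1*2077/1594 = -2/153 - 2077/1594 = -320969/243882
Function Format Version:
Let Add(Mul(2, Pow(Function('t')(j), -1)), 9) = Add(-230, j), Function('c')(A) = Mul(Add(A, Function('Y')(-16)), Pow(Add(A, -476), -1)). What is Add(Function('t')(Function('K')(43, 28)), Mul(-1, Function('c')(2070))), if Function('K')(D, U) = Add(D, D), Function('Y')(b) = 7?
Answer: Rational(-320969, 243882) ≈ -1.3161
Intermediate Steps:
Function('K')(D, U) = Mul(2, D)
Function('c')(A) = Mul(Pow(Add(-476, A), -1), Add(7, A)) (Function('c')(A) = Mul(Add(A, 7), Pow(Add(A, -476), -1)) = Mul(Add(7, A), Pow(Add(-476, A), -1)) = Mul(Pow(Add(-476, A), -1), Add(7, A)))
Function('t')(j) = Mul(2, Pow(Add(-239, j), -1)) (Function('t')(j) = Mul(2, Pow(Add(-9, Add(-230, j)), -1)) = Mul(2, Pow(Add(-239, j), -1)))
Add(Function('t')(Function('K')(43, 28)), Mul(-1, Function('c')(2070))) = Add(Mul(2, Pow(Add(-239, Mul(2, 43)), -1)), Mul(-1, Mul(Pow(Add(-476, 2070), -1), Add(7, 2070)))) = Add(Mul(2, Pow(Add(-239, 86), -1)), Mul(-1, Mul(Pow(1594, -1), 2077))) = Add(Mul(2, Pow(-153, -1)), Mul(-1, Mul(Rational(1, 1594), 2077))) = Add(Mul(2, Rational(-1, 153)), Mul(-1, Rational(2077, 1594))) = Add(Rational(-2, 153), Rational(-2077, 1594)) = Rational(-320969, 243882)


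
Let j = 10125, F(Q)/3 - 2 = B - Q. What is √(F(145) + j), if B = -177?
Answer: √9165 ≈ 95.734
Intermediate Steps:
F(Q) = -525 - 3*Q (F(Q) = 6 + 3*(-177 - Q) = 6 + (-531 - 3*Q) = -525 - 3*Q)
√(F(145) + j) = √((-525 - 3*145) + 10125) = √((-525 - 435) + 10125) = √(-960 + 10125) = √9165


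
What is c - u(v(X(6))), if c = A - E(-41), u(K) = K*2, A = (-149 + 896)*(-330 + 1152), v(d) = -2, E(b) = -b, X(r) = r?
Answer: 613997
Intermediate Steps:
A = 614034 (A = 747*822 = 614034)
u(K) = 2*K
c = 613993 (c = 614034 - (-1)*(-41) = 614034 - 1*41 = 614034 - 41 = 613993)
c - u(v(X(6))) = 613993 - 2*(-2) = 613993 - 1*(-4) = 613993 + 4 = 613997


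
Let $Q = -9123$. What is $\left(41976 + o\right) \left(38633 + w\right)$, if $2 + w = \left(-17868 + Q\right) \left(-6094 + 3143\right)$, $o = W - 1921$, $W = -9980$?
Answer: $2396648840400$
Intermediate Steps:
$o = -11901$ ($o = -9980 - 1921 = -11901$)
$w = 79650439$ ($w = -2 + \left(-17868 - 9123\right) \left(-6094 + 3143\right) = -2 - -79650441 = -2 + 79650441 = 79650439$)
$\left(41976 + o\right) \left(38633 + w\right) = \left(41976 - 11901\right) \left(38633 + 79650439\right) = 30075 \cdot 79689072 = 2396648840400$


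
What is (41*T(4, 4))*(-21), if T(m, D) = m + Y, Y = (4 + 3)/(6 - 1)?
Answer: -23247/5 ≈ -4649.4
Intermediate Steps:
Y = 7/5 ≈ 1.4000
T(m, D) = 7/5 + m (T(m, D) = m + 7/5 = 7/5 + m)
(41*T(4, 4))*(-21) = (41*(7/5 + 4))*(-21) = (41*(27/5))*(-21) = (1107/5)*(-21) = -23247/5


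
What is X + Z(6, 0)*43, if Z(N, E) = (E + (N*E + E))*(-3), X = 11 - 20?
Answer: -9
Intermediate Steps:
X = -9
Z(N, E) = -6*E - 3*E*N (Z(N, E) = (E + (E*N + E))*(-3) = (E + (E + E*N))*(-3) = (2*E + E*N)*(-3) = -6*E - 3*E*N)
X + Z(6, 0)*43 = -9 - 3*0*(2 + 6)*43 = -9 - 3*0*8*43 = -9 + 0*43 = -9 + 0 = -9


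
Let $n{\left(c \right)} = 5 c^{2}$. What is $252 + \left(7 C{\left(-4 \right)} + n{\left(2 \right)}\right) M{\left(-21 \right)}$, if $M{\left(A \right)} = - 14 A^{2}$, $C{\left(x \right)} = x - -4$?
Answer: $-123228$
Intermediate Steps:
$C{\left(x \right)} = 4 + x$ ($C{\left(x \right)} = x + 4 = 4 + x$)
$252 + \left(7 C{\left(-4 \right)} + n{\left(2 \right)}\right) M{\left(-21 \right)} = 252 + \left(7 \left(4 - 4\right) + 5 \cdot 2^{2}\right) \left(- 14 \left(-21\right)^{2}\right) = 252 + \left(7 \cdot 0 + 5 \cdot 4\right) \left(\left(-14\right) 441\right) = 252 + \left(0 + 20\right) \left(-6174\right) = 252 + 20 \left(-6174\right) = 252 - 123480 = -123228$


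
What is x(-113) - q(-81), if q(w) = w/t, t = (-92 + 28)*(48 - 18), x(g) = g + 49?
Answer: -40987/640 ≈ -64.042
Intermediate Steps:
x(g) = 49 + g
t = -1920 (t = -64*30 = -1920)
q(w) = -w/1920 (q(w) = w/(-1920) = w*(-1/1920) = -w/1920)
x(-113) - q(-81) = (49 - 113) - (-1)*(-81)/1920 = -64 - 1*27/640 = -64 - 27/640 = -40987/640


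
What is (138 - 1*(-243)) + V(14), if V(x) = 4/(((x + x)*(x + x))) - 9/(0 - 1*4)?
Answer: 37559/98 ≈ 383.25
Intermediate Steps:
V(x) = 9/4 + x⁻² (V(x) = 4/(((2*x)*(2*x))) - 9/(0 - 4) = 4/((4*x²)) - 9/(-4) = 4*(1/(4*x²)) - 9*(-¼) = x⁻² + 9/4 = 9/4 + x⁻²)
(138 - 1*(-243)) + V(14) = (138 - 1*(-243)) + (9/4 + 14⁻²) = (138 + 243) + (9/4 + 1/196) = 381 + 221/98 = 37559/98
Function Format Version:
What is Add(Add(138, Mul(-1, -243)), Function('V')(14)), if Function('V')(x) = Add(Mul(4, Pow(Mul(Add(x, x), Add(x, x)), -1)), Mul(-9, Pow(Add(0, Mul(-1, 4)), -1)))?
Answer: Rational(37559, 98) ≈ 383.25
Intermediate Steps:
Function('V')(x) = Add(Rational(9, 4), Pow(x, -2)) (Function('V')(x) = Add(Mul(4, Pow(Mul(Mul(2, x), Mul(2, x)), -1)), Mul(-9, Pow(Add(0, -4), -1))) = Add(Mul(4, Pow(Mul(4, Pow(x, 2)), -1)), Mul(-9, Pow(-4, -1))) = Add(Mul(4, Mul(Rational(1, 4), Pow(x, -2))), Mul(-9, Rational(-1, 4))) = Add(Pow(x, -2), Rational(9, 4)) = Add(Rational(9, 4), Pow(x, -2)))
Add(Add(138, Mul(-1, -243)), Function('V')(14)) = Add(Add(138, Mul(-1, -243)), Add(Rational(9, 4), Pow(14, -2))) = Add(Add(138, 243), Add(Rational(9, 4), Rational(1, 196))) = Add(381, Rational(221, 98)) = Rational(37559, 98)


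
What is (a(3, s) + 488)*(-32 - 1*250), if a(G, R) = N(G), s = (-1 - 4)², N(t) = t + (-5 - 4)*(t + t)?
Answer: -123234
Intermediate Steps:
N(t) = -17*t (N(t) = t - 18*t = -17*t)
s = 25 (s = (-5)² = 25)
a(G, R) = -17*G
(a(3, s) + 488)*(-32 - 1*250) = (-17*3 + 488)*(-32 - 1*250) = (-51 + 488)*(-32 - 250) = 437*(-282) = -123234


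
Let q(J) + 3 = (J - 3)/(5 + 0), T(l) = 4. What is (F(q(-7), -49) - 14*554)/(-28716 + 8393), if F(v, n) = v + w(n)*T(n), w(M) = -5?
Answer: 7781/20323 ≈ 0.38287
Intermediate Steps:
q(J) = -18/5 + J/5 (q(J) = -3 + (J - 3)/(5 + 0) = -3 + (-3 + J)/5 = -3 + (-3 + J)*(⅕) = -3 + (-⅗ + J/5) = -18/5 + J/5)
F(v, n) = -20 + v (F(v, n) = v - 5*4 = v - 20 = -20 + v)
(F(q(-7), -49) - 14*554)/(-28716 + 8393) = ((-20 + (-18/5 + (⅕)*(-7))) - 14*554)/(-28716 + 8393) = ((-20 + (-18/5 - 7/5)) - 7756)/(-20323) = ((-20 - 5) - 7756)*(-1/20323) = (-25 - 7756)*(-1/20323) = -7781*(-1/20323) = 7781/20323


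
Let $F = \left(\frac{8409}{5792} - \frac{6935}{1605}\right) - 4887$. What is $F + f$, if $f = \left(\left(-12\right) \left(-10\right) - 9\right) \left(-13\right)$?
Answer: $- \frac{11774272775}{1859232} \approx -6332.9$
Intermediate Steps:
$f = -1443$ ($f = \left(120 - 9\right) \left(-13\right) = 111 \left(-13\right) = -1443$)
$F = - \frac{9091400999}{1859232}$ ($F = \left(8409 \cdot \frac{1}{5792} - \frac{1387}{321}\right) - 4887 = \left(\frac{8409}{5792} - \frac{1387}{321}\right) - 4887 = - \frac{5334215}{1859232} - 4887 = - \frac{9091400999}{1859232} \approx -4889.9$)
$F + f = - \frac{9091400999}{1859232} - 1443 = - \frac{11774272775}{1859232}$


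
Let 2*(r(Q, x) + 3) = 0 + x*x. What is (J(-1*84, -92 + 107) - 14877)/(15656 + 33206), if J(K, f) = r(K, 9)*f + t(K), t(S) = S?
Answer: -28797/97724 ≈ -0.29468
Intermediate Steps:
r(Q, x) = -3 + x²/2 (r(Q, x) = -3 + (0 + x*x)/2 = -3 + (0 + x²)/2 = -3 + x²/2)
J(K, f) = K + 75*f/2 (J(K, f) = (-3 + (½)*9²)*f + K = (-3 + (½)*81)*f + K = (-3 + 81/2)*f + K = 75*f/2 + K = K + 75*f/2)
(J(-1*84, -92 + 107) - 14877)/(15656 + 33206) = ((-1*84 + 75*(-92 + 107)/2) - 14877)/(15656 + 33206) = ((-84 + (75/2)*15) - 14877)/48862 = ((-84 + 1125/2) - 14877)*(1/48862) = (957/2 - 14877)*(1/48862) = -28797/2*1/48862 = -28797/97724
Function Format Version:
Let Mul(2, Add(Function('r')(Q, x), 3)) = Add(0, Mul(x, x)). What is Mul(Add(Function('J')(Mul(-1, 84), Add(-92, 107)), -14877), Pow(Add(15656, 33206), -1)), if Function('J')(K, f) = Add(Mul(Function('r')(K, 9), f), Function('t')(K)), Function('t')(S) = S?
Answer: Rational(-28797, 97724) ≈ -0.29468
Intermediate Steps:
Function('r')(Q, x) = Add(-3, Mul(Rational(1, 2), Pow(x, 2))) (Function('r')(Q, x) = Add(-3, Mul(Rational(1, 2), Add(0, Mul(x, x)))) = Add(-3, Mul(Rational(1, 2), Add(0, Pow(x, 2)))) = Add(-3, Mul(Rational(1, 2), Pow(x, 2))))
Function('J')(K, f) = Add(K, Mul(Rational(75, 2), f)) (Function('J')(K, f) = Add(Mul(Add(-3, Mul(Rational(1, 2), Pow(9, 2))), f), K) = Add(Mul(Add(-3, Mul(Rational(1, 2), 81)), f), K) = Add(Mul(Add(-3, Rational(81, 2)), f), K) = Add(Mul(Rational(75, 2), f), K) = Add(K, Mul(Rational(75, 2), f)))
Mul(Add(Function('J')(Mul(-1, 84), Add(-92, 107)), -14877), Pow(Add(15656, 33206), -1)) = Mul(Add(Add(Mul(-1, 84), Mul(Rational(75, 2), Add(-92, 107))), -14877), Pow(Add(15656, 33206), -1)) = Mul(Add(Add(-84, Mul(Rational(75, 2), 15)), -14877), Pow(48862, -1)) = Mul(Add(Add(-84, Rational(1125, 2)), -14877), Rational(1, 48862)) = Mul(Add(Rational(957, 2), -14877), Rational(1, 48862)) = Mul(Rational(-28797, 2), Rational(1, 48862)) = Rational(-28797, 97724)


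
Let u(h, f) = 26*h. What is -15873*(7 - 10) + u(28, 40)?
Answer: 48347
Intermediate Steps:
-15873*(7 - 10) + u(28, 40) = -15873*(7 - 10) + 26*28 = -15873*(-3) + 728 = -1443*(-33) + 728 = 47619 + 728 = 48347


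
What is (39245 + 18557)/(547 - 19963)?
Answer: -28901/9708 ≈ -2.9770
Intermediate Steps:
(39245 + 18557)/(547 - 19963) = 57802/(-19416) = 57802*(-1/19416) = -28901/9708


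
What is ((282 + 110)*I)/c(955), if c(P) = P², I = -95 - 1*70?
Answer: -12936/182405 ≈ -0.070919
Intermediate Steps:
I = -165 (I = -95 - 70 = -165)
((282 + 110)*I)/c(955) = ((282 + 110)*(-165))/(955²) = (392*(-165))/912025 = -64680*1/912025 = -12936/182405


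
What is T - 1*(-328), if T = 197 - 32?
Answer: 493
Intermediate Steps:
T = 165
T - 1*(-328) = 165 - 1*(-328) = 165 + 328 = 493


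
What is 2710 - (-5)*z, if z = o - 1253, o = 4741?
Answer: 20150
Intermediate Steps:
z = 3488 (z = 4741 - 1253 = 3488)
2710 - (-5)*z = 2710 - (-5)*3488 = 2710 - 1*(-17440) = 2710 + 17440 = 20150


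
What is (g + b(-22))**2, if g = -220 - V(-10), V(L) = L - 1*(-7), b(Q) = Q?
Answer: 57121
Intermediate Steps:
V(L) = 7 + L (V(L) = L + 7 = 7 + L)
g = -217 (g = -220 - (7 - 10) = -220 - 1*(-3) = -220 + 3 = -217)
(g + b(-22))**2 = (-217 - 22)**2 = (-239)**2 = 57121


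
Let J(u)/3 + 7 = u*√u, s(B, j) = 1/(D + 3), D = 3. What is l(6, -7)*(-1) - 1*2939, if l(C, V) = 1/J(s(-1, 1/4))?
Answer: -31102933/10583 + 2*√6/10583 ≈ -2939.0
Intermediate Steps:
s(B, j) = ⅙ (s(B, j) = 1/(3 + 3) = 1/6 = ⅙)
J(u) = -21 + 3*u^(3/2) (J(u) = -21 + 3*(u*√u) = -21 + 3*u^(3/2))
l(C, V) = 1/(-21 + √6/12) (l(C, V) = 1/(-21 + 3*(⅙)^(3/2)) = 1/(-21 + 3*(√6/36)) = 1/(-21 + √6/12))
l(6, -7)*(-1) - 1*2939 = (-504/10583 - 2*√6/10583)*(-1) - 1*2939 = (504/10583 + 2*√6/10583) - 2939 = -31102933/10583 + 2*√6/10583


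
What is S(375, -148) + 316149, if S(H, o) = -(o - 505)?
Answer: 316802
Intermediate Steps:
S(H, o) = 505 - o (S(H, o) = -(-505 + o) = 505 - o)
S(375, -148) + 316149 = (505 - 1*(-148)) + 316149 = (505 + 148) + 316149 = 653 + 316149 = 316802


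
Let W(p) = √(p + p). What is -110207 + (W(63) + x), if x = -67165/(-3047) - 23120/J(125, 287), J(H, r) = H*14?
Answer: -58760418364/533225 + 3*√14 ≈ -1.1019e+5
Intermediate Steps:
J(H, r) = 14*H
W(p) = √2*√p (W(p) = √(2*p) = √2*√p)
x = 4709211/533225 (x = -67165/(-3047) - 23120/(14*125) = -67165*(-1/3047) - 23120/1750 = 67165/3047 - 23120*1/1750 = 67165/3047 - 2312/175 = 4709211/533225 ≈ 8.8316)
-110207 + (W(63) + x) = -110207 + (√2*√63 + 4709211/533225) = -110207 + (√2*(3*√7) + 4709211/533225) = -110207 + (3*√14 + 4709211/533225) = -110207 + (4709211/533225 + 3*√14) = -58760418364/533225 + 3*√14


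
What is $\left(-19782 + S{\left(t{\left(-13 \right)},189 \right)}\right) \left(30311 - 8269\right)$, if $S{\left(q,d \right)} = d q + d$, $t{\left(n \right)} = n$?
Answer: $-486026100$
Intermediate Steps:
$S{\left(q,d \right)} = d + d q$
$\left(-19782 + S{\left(t{\left(-13 \right)},189 \right)}\right) \left(30311 - 8269\right) = \left(-19782 + 189 \left(1 - 13\right)\right) \left(30311 - 8269\right) = \left(-19782 + 189 \left(-12\right)\right) 22042 = \left(-19782 - 2268\right) 22042 = \left(-22050\right) 22042 = -486026100$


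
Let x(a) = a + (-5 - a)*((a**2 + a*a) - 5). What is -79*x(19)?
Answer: 1357931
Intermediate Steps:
x(a) = a + (-5 - a)*(-5 + 2*a**2) (x(a) = a + (-5 - a)*((a**2 + a**2) - 5) = a + (-5 - a)*(2*a**2 - 5) = a + (-5 - a)*(-5 + 2*a**2))
-79*x(19) = -79*(25 - 10*19**2 - 2*19**3 + 6*19) = -79*(25 - 10*361 - 2*6859 + 114) = -79*(25 - 3610 - 13718 + 114) = -79*(-17189) = 1357931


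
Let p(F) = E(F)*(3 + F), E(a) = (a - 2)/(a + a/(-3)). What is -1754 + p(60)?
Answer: -33253/20 ≈ -1662.7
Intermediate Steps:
E(a) = 3*(-2 + a)/(2*a) (E(a) = (-2 + a)/(a + a*(-⅓)) = (-2 + a)/(a - a/3) = (-2 + a)/((2*a/3)) = (-2 + a)*(3/(2*a)) = 3*(-2 + a)/(2*a))
p(F) = (3 + F)*(3/2 - 3/F) (p(F) = (3/2 - 3/F)*(3 + F) = (3 + F)*(3/2 - 3/F))
-1754 + p(60) = -1754 + (3/2)*(-2 + 60)*(3 + 60)/60 = -1754 + (3/2)*(1/60)*58*63 = -1754 + 1827/20 = -33253/20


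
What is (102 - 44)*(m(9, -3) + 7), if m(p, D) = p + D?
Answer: 754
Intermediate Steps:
m(p, D) = D + p
(102 - 44)*(m(9, -3) + 7) = (102 - 44)*((-3 + 9) + 7) = 58*(6 + 7) = 58*13 = 754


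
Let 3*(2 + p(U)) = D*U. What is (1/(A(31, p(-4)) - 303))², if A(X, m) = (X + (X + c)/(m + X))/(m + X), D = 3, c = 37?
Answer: 390625/35544315024 ≈ 1.0990e-5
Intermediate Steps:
p(U) = -2 + U (p(U) = -2 + (3*U)/3 = -2 + U)
A(X, m) = (X + (37 + X)/(X + m))/(X + m) (A(X, m) = (X + (X + 37)/(m + X))/(m + X) = (X + (37 + X)/(X + m))/(X + m))
(1/(A(31, p(-4)) - 303))² = (1/((37 + 31 + 31² + 31*(-2 - 4))/(31 + (-2 - 4))² - 303))² = (1/((37 + 31 + 961 + 31*(-6))/(31 - 6)² - 303))² = (1/((37 + 31 + 961 - 186)/25² - 303))² = (1/((1/625)*843 - 303))² = (1/(843/625 - 303))² = (1/(-188532/625))² = (-625/188532)² = 390625/35544315024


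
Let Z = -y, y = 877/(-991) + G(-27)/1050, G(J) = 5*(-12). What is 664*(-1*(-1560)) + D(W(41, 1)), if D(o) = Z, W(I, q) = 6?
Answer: 35928143077/34685 ≈ 1.0358e+6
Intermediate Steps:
G(J) = -60
y = -32677/34685 (y = 877/(-991) - 60/1050 = 877*(-1/991) - 60*1/1050 = -877/991 - 2/35 = -32677/34685 ≈ -0.94211)
Z = 32677/34685 (Z = -1*(-32677/34685) = 32677/34685 ≈ 0.94211)
D(o) = 32677/34685
664*(-1*(-1560)) + D(W(41, 1)) = 664*(-1*(-1560)) + 32677/34685 = 664*1560 + 32677/34685 = 1035840 + 32677/34685 = 35928143077/34685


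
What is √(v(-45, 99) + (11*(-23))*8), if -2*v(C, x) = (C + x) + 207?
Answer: I*√8618/2 ≈ 46.417*I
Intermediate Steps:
v(C, x) = -207/2 - C/2 - x/2 (v(C, x) = -((C + x) + 207)/2 = -(207 + C + x)/2 = -207/2 - C/2 - x/2)
√(v(-45, 99) + (11*(-23))*8) = √((-207/2 - ½*(-45) - ½*99) + (11*(-23))*8) = √((-207/2 + 45/2 - 99/2) - 253*8) = √(-261/2 - 2024) = √(-4309/2) = I*√8618/2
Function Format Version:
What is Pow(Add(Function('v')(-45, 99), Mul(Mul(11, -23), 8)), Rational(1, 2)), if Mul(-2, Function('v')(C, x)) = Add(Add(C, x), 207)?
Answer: Mul(Rational(1, 2), I, Pow(8618, Rational(1, 2))) ≈ Mul(46.417, I)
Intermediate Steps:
Function('v')(C, x) = Add(Rational(-207, 2), Mul(Rational(-1, 2), C), Mul(Rational(-1, 2), x)) (Function('v')(C, x) = Mul(Rational(-1, 2), Add(Add(C, x), 207)) = Mul(Rational(-1, 2), Add(207, C, x)) = Add(Rational(-207, 2), Mul(Rational(-1, 2), C), Mul(Rational(-1, 2), x)))
Pow(Add(Function('v')(-45, 99), Mul(Mul(11, -23), 8)), Rational(1, 2)) = Pow(Add(Add(Rational(-207, 2), Mul(Rational(-1, 2), -45), Mul(Rational(-1, 2), 99)), Mul(Mul(11, -23), 8)), Rational(1, 2)) = Pow(Add(Add(Rational(-207, 2), Rational(45, 2), Rational(-99, 2)), Mul(-253, 8)), Rational(1, 2)) = Pow(Add(Rational(-261, 2), -2024), Rational(1, 2)) = Pow(Rational(-4309, 2), Rational(1, 2)) = Mul(Rational(1, 2), I, Pow(8618, Rational(1, 2)))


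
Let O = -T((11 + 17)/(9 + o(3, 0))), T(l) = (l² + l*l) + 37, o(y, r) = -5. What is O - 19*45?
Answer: -990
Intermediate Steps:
T(l) = 37 + 2*l² (T(l) = (l² + l²) + 37 = 2*l² + 37 = 37 + 2*l²)
O = -135 (O = -(37 + 2*((11 + 17)/(9 - 5))²) = -(37 + 2*(28/4)²) = -(37 + 2*(28*(¼))²) = -(37 + 2*7²) = -(37 + 2*49) = -(37 + 98) = -1*135 = -135)
O - 19*45 = -135 - 19*45 = -135 - 855 = -990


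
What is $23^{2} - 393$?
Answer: $136$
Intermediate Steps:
$23^{2} - 393 = 529 - 393 = 136$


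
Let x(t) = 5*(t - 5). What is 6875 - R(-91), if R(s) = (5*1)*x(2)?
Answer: 6950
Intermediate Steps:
x(t) = -25 + 5*t (x(t) = 5*(-5 + t) = -25 + 5*t)
R(s) = -75 (R(s) = (5*1)*(-25 + 5*2) = 5*(-25 + 10) = 5*(-15) = -75)
6875 - R(-91) = 6875 - 1*(-75) = 6875 + 75 = 6950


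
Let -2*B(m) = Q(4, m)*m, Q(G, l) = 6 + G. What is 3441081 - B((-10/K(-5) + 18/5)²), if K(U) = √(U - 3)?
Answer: 34410833/10 + 90*I*√2 ≈ 3.4411e+6 + 127.28*I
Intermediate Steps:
K(U) = √(-3 + U)
B(m) = -5*m (B(m) = -(6 + 4)*m/2 = -5*m)
3441081 - B((-10/K(-5) + 18/5)²) = 3441081 - (-5)*(-10/√(-3 - 5) + 18/5)² = 3441081 - (-5)*(-10*(-I*√2/4) + 18*(⅕))² = 3441081 - (-5)*(-10*(-I*√2/4) + 18/5)² = 3441081 - (-5)*(-(-5)*I*√2/2 + 18/5)² = 3441081 - (-5)*(5*I*√2/2 + 18/5)² = 3441081 - (-5)*(18/5 + 5*I*√2/2)² = 3441081 + 5*(18/5 + 5*I*√2/2)²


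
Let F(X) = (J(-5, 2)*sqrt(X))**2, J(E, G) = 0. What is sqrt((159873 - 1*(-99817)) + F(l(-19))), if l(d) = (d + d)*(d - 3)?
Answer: sqrt(259690) ≈ 509.60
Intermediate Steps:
l(d) = 2*d*(-3 + d) (l(d) = (2*d)*(-3 + d) = 2*d*(-3 + d))
F(X) = 0 (F(X) = (0*sqrt(X))**2 = 0**2 = 0)
sqrt((159873 - 1*(-99817)) + F(l(-19))) = sqrt((159873 - 1*(-99817)) + 0) = sqrt((159873 + 99817) + 0) = sqrt(259690 + 0) = sqrt(259690)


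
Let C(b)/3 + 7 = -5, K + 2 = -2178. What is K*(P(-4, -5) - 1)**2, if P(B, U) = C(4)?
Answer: -2984420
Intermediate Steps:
K = -2180 (K = -2 - 2178 = -2180)
C(b) = -36 (C(b) = -21 + 3*(-5) = -21 - 15 = -36)
P(B, U) = -36
K*(P(-4, -5) - 1)**2 = -2180*(-36 - 1)**2 = -2180*(-37)**2 = -2180*1369 = -2984420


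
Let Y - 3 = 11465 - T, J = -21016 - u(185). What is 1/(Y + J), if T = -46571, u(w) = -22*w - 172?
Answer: 1/41265 ≈ 2.4234e-5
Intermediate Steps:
u(w) = -172 - 22*w
J = -16774 (J = -21016 - (-172 - 22*185) = -21016 - (-172 - 4070) = -21016 - 1*(-4242) = -21016 + 4242 = -16774)
Y = 58039 (Y = 3 + (11465 - 1*(-46571)) = 3 + (11465 + 46571) = 3 + 58036 = 58039)
1/(Y + J) = 1/(58039 - 16774) = 1/41265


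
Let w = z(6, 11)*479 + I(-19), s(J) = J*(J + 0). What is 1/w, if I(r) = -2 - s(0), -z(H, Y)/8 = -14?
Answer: 1/53646 ≈ 1.8641e-5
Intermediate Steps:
z(H, Y) = 112 (z(H, Y) = -8*(-14) = 112)
s(J) = J² (s(J) = J*J = J²)
I(r) = -2 (I(r) = -2 - 1*0² = -2 - 1*0 = -2 + 0 = -2)
w = 53646 (w = 112*479 - 2 = 53648 - 2 = 53646)
1/w = 1/53646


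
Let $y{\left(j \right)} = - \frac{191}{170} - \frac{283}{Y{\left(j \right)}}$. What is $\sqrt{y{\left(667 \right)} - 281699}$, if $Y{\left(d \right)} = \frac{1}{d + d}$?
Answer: $\frac{i \sqrt{19051519370}}{170} \approx 811.92 i$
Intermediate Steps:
$Y{\left(d \right)} = \frac{1}{2 d}$
$y{\left(j \right)} = - \frac{191}{170} - 566 j$ ($y{\left(j \right)} = - \frac{191}{170} - \frac{283}{\frac{1}{2} \frac{1}{j}} = \left(-191\right) \frac{1}{170} - 283 \cdot 2 j = - \frac{191}{170} - 566 j$)
$\sqrt{y{\left(667 \right)} - 281699} = \sqrt{\left(- \frac{191}{170} - 377522\right) - 281699} = \sqrt{- \frac{64178931}{170} - 281699} = \sqrt{- \frac{112067761}{170}} = \frac{i \sqrt{19051519370}}{170}$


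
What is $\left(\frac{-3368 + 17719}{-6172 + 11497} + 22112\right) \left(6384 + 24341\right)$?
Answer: $\frac{144727962979}{213} \approx 6.7947 \cdot 10^{8}$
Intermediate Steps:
$\left(\frac{-3368 + 17719}{-6172 + 11497} + 22112\right) \left(6384 + 24341\right) = \left(\frac{14351}{5325} + 22112\right) 30725 = \frac{117760751}{5325} \cdot 30725 = \frac{144727962979}{213}$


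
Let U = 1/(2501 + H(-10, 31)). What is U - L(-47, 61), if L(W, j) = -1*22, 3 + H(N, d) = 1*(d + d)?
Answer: 56321/2560 ≈ 22.000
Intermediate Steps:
H(N, d) = -3 + 2*d (H(N, d) = -3 + 1*(d + d) = -3 + 1*(2*d) = -3 + 2*d)
L(W, j) = -22
U = 1/2560 (U = 1/(2501 + (-3 + 2*31)) = 1/(2501 + (-3 + 62)) = 1/(2501 + 59) = 1/2560 ≈ 0.00039063)
U - L(-47, 61) = 1/2560 - 1*(-22) = 1/2560 + 22 = 56321/2560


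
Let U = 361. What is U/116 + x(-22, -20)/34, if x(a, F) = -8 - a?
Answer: 6949/1972 ≈ 3.5238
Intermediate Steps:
U/116 + x(-22, -20)/34 = 361/116 + (-8 - 1*(-22))/34 = 361*(1/116) + (-8 + 22)*(1/34) = 361/116 + 14*(1/34) = 361/116 + 7/17 = 6949/1972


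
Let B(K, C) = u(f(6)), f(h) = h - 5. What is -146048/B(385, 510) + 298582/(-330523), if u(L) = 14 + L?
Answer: -48276701834/4957845 ≈ -9737.4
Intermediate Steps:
f(h) = -5 + h
B(K, C) = 15 (B(K, C) = 14 + (-5 + 6) = 14 + 1 = 15)
-146048/B(385, 510) + 298582/(-330523) = -146048/15 + 298582/(-330523) = -146048*1/15 + 298582*(-1/330523) = -146048/15 - 298582/330523 = -48276701834/4957845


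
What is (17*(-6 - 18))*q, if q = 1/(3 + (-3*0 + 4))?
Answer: -408/7 ≈ -58.286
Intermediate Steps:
q = ⅐ (q = 1/(3 + (0 + 4)) = 1/(3 + 4) = 1/7 = ⅐ ≈ 0.14286)
(17*(-6 - 18))*q = (17*(-6 - 18))*(⅐) = (17*(-24))*(⅐) = -408*⅐ = -408/7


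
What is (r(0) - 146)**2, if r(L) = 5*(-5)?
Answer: 29241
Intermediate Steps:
r(L) = -25
(r(0) - 146)**2 = (-25 - 146)**2 = (-171)**2 = 29241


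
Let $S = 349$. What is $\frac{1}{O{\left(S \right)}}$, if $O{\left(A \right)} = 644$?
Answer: $\frac{1}{644} \approx 0.0015528$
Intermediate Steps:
$\frac{1}{O{\left(S \right)}} = \frac{1}{644}$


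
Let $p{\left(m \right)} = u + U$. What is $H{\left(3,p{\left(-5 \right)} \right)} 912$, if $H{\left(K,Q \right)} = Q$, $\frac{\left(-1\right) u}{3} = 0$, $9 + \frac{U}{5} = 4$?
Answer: $-22800$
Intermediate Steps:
$U = -25$ ($U = -45 + 5 \cdot 4 = -45 + 20 = -25$)
$u = 0$ ($u = \left(-3\right) 0 = 0$)
$p{\left(m \right)} = -25$ ($p{\left(m \right)} = 0 - 25 = -25$)
$H{\left(3,p{\left(-5 \right)} \right)} 912 = \left(-25\right) 912 = -22800$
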